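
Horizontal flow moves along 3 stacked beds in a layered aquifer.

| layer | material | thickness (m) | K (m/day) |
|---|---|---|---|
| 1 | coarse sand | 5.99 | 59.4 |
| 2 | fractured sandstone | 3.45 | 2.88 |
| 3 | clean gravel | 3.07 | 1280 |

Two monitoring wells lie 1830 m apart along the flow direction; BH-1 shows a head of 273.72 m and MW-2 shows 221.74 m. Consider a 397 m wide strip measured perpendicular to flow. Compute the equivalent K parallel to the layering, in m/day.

343

Flow is parallel to layering, so each bed carries its own Darcy discharge and the transmissivities add.
Σ(K_i·b_i) = 59.4×5.99 + 2.88×3.45 + 1280×3.07 = 4295 m²/day.
Total thickness b = 12.51 m, so K_eq = Σ(K_i·b_i)/b = 343.4 m/day.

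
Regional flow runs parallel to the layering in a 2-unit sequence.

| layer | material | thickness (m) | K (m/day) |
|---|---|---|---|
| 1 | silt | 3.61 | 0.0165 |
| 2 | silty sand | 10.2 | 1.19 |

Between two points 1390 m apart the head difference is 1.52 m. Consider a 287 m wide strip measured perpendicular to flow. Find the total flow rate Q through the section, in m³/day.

Flow is parallel to layering, so each bed carries its own Darcy discharge and the transmissivities add.
Σ(K_i·b_i) = 0.0165×3.61 + 1.19×10.2 = 12.20 m²/day.
Hydraulic gradient i = Δh / L = 1.52 / 1390 = 0.001094.
Q = Σ(K_i·b_i) · W · i = 12.20 × 287 × 0.001094 = 3.828 m³/day.

3.83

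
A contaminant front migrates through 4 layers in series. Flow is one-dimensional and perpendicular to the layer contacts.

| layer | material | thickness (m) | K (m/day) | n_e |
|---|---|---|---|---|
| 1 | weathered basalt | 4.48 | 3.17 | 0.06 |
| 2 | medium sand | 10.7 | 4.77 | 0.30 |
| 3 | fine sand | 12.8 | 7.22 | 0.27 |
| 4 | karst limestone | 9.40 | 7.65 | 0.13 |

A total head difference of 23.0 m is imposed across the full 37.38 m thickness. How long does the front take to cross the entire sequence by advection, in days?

With flow normal to the layers, continuity requires the same specific discharge q through every layer.
Σ(b_i/K_i) = 4.48/3.17 + 10.7/4.77 + 12.8/7.22 + 9.40/7.65 = 6.658 d.
q = Δh / Σ(b_i/K_i) = 23.0 / 6.658 = 3.454 m/day.
In each layer the seepage velocity is v_i = q/n_i, so the layer transit time is t_i = b_i·n_i / q:
  layer 1 (weathered basalt): t_1 = 4.48 × 0.06 / 3.454 = 0.07781 d
  layer 2 (medium sand): t_2 = 10.7 × 0.30 / 3.454 = 0.9292 d
  layer 3 (fine sand): t_3 = 12.8 × 0.27 / 3.454 = 1.000 d
  layer 4 (karst limestone): t_4 = 9.40 × 0.13 / 3.454 = 0.3537 d
Total t = Σ t_i = 2.361 days.

2.36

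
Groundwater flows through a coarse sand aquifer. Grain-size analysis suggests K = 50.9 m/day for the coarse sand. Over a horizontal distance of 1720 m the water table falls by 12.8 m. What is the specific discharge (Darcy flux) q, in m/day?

Hydraulic gradient i = Δh / L = 12.8 / 1720 = 0.007442.
Specific discharge q = K · i = 50.90 × 0.007442 = 0.3788 m/day.

0.379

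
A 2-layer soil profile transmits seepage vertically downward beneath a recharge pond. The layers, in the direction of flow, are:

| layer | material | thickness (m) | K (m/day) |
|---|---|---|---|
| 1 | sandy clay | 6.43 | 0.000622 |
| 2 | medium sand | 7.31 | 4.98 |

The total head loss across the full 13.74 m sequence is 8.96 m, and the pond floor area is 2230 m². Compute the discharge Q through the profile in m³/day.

Flow is perpendicular to layering, so the layers act in series and the equivalent K is the thickness-weighted harmonic mean.
Total thickness L = 6.43 + 7.31 = 13.74 m.
Σ(b_i/K_i) = 6.43/0.000622 + 7.31/4.98 = 10339 d.
K_eq = L / Σ(b_i/K_i) = 13.74 / 10339 = 0.001329 m/day.
Q = K_eq · A · (Δh/L) = 0.001329 × 2230 × (8.96/13.74) = 1.933 m³/day.

1.93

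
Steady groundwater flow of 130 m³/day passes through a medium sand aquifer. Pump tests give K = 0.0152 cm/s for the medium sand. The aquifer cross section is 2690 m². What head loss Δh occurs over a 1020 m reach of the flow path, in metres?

3.75

Convert K: 0.0152 cm/s × 864 = 13.13 m/day.
From Q = K·A·i, i = Q / (K·A) = 130 / (13.13 × 2690) = 0.003680.
Head loss Δh = i · L = 0.003680 × 1020 = 3.753 m.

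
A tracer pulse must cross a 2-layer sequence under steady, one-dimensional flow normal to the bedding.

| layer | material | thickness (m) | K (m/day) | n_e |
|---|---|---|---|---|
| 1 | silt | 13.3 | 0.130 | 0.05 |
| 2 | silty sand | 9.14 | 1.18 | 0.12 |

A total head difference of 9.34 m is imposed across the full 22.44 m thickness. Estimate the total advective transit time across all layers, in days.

With flow normal to the layers, continuity requires the same specific discharge q through every layer.
Σ(b_i/K_i) = 13.3/0.130 + 9.14/1.18 = 110.1 d.
q = Δh / Σ(b_i/K_i) = 9.34 / 110.1 = 0.08487 m/day.
In each layer the seepage velocity is v_i = q/n_i, so the layer transit time is t_i = b_i·n_i / q:
  layer 1 (silt): t_1 = 13.3 × 0.05 / 0.08487 = 7.836 d
  layer 2 (silty sand): t_2 = 9.14 × 0.12 / 0.08487 = 12.92 d
Total t = Σ t_i = 20.76 days.

20.8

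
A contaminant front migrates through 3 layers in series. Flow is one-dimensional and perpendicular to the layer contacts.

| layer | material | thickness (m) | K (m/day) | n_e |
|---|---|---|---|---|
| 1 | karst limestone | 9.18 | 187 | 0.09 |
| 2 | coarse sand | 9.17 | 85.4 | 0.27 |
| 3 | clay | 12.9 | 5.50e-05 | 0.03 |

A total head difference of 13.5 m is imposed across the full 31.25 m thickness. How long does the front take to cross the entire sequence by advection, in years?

175

With flow normal to the layers, continuity requires the same specific discharge q through every layer.
Σ(b_i/K_i) = 9.18/187 + 9.17/85.4 + 12.9/5.50e-05 = 2.345e+05 d.
q = Δh / Σ(b_i/K_i) = 13.5 / 2.345e+05 = 5.756e-05 m/day.
In each layer the seepage velocity is v_i = q/n_i, so the layer transit time is t_i = b_i·n_i / q:
  layer 1 (karst limestone): t_1 = 9.18 × 0.09 / 5.756e-05 = 14354 d
  layer 2 (coarse sand): t_2 = 9.17 × 0.27 / 5.756e-05 = 43016 d
  layer 3 (clay): t_3 = 12.9 × 0.03 / 5.756e-05 = 6724 d
Total t = Σ t_i = 64093 days = 175.5 years.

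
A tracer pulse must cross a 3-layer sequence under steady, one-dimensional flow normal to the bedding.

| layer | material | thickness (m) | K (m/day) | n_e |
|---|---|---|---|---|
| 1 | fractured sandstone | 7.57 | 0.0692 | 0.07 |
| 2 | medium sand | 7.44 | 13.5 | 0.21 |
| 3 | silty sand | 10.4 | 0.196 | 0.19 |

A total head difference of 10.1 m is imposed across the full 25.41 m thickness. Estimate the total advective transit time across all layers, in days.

With flow normal to the layers, continuity requires the same specific discharge q through every layer.
Σ(b_i/K_i) = 7.57/0.0692 + 7.44/13.5 + 10.4/0.196 = 163.0 d.
q = Δh / Σ(b_i/K_i) = 10.1 / 163.0 = 0.06196 m/day.
In each layer the seepage velocity is v_i = q/n_i, so the layer transit time is t_i = b_i·n_i / q:
  layer 1 (fractured sandstone): t_1 = 7.57 × 0.07 / 0.06196 = 8.552 d
  layer 2 (medium sand): t_2 = 7.44 × 0.21 / 0.06196 = 25.22 d
  layer 3 (silty sand): t_3 = 10.4 × 0.19 / 0.06196 = 31.89 d
Total t = Σ t_i = 65.66 days.

65.7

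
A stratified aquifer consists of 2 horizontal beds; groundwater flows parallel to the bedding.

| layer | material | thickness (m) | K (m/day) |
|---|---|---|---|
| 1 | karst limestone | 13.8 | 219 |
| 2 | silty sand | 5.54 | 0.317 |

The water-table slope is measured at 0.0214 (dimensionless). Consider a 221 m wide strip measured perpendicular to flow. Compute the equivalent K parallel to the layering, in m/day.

156

Flow is parallel to layering, so each bed carries its own Darcy discharge and the transmissivities add.
Σ(K_i·b_i) = 219×13.8 + 0.317×5.54 = 3024 m²/day.
Total thickness b = 19.34 m, so K_eq = Σ(K_i·b_i)/b = 156.4 m/day.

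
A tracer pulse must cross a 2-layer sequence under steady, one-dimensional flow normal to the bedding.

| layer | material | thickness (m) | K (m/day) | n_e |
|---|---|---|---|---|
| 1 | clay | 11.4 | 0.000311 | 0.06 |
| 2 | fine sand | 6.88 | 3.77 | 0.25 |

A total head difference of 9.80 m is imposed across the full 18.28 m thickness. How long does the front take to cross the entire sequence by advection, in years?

With flow normal to the layers, continuity requires the same specific discharge q through every layer.
Σ(b_i/K_i) = 11.4/0.000311 + 6.88/3.77 = 36658 d.
q = Δh / Σ(b_i/K_i) = 9.80 / 36658 = 0.0002673 m/day.
In each layer the seepage velocity is v_i = q/n_i, so the layer transit time is t_i = b_i·n_i / q:
  layer 1 (clay): t_1 = 11.4 × 0.06 / 0.0002673 = 2559 d
  layer 2 (fine sand): t_2 = 6.88 × 0.25 / 0.0002673 = 6434 d
Total t = Σ t_i = 8992 days = 24.62 years.

24.6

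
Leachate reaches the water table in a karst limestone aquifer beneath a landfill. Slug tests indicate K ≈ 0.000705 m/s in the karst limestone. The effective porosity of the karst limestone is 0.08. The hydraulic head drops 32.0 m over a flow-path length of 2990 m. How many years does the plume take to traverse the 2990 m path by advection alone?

1.00

Convert K: 0.000705 m/s × 86400 = 60.91 m/day.
Hydraulic gradient i = Δh / L = 32.0 / 2990 = 0.01070.
Darcy flux q = K · i = 60.91 × 0.01070 = 0.6519 m/day.
Seepage velocity v = q / n_e = 0.6519 / 0.08 = 8.149 m/day.
Travel time t = L / v = 2990 / 8.149 = 366.9 days = 1.005 years.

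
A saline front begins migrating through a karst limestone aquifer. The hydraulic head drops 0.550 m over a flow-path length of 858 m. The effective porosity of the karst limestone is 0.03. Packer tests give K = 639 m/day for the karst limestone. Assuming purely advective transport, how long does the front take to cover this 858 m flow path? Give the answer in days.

62.8

Hydraulic gradient i = Δh / L = 0.550 / 858 = 0.0006410.
Darcy flux q = K · i = 639.0 × 0.0006410 = 0.4096 m/day.
Seepage velocity v = q / n_e = 0.4096 / 0.03 = 13.65 m/day.
Travel time t = L / v = 858 / 13.65 = 62.84 days.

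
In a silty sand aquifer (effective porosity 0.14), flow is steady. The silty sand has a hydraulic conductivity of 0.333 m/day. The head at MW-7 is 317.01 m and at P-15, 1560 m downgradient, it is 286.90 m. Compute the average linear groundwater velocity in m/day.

Hydraulic gradient i = (317.01 − 286.90) / 1560 = 30.11 / 1560 = 0.01930.
Darcy flux q = K · i = 0.3330 × 0.01930 = 0.006427 m/day.
Seepage velocity v = q / n_e = 0.006427 / 0.14 = 0.04591 m/day.

0.0459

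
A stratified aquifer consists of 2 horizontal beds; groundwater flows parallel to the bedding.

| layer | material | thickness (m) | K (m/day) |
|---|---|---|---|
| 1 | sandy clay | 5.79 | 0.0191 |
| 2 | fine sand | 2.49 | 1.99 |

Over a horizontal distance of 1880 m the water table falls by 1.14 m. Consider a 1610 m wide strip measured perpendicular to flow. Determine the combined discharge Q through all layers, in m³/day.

Flow is parallel to layering, so each bed carries its own Darcy discharge and the transmissivities add.
Σ(K_i·b_i) = 0.0191×5.79 + 1.99×2.49 = 5.066 m²/day.
Hydraulic gradient i = Δh / L = 1.14 / 1880 = 0.0006064.
Q = Σ(K_i·b_i) · W · i = 5.066 × 1610 × 0.0006064 = 4.946 m³/day.

4.95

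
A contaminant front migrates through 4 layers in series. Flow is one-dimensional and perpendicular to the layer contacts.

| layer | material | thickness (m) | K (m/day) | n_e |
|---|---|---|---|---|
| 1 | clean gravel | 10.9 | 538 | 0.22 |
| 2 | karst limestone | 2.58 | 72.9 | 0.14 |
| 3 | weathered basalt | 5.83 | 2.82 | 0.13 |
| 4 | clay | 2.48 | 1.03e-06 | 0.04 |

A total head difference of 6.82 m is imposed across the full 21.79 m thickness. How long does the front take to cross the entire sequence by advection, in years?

3500

With flow normal to the layers, continuity requires the same specific discharge q through every layer.
Σ(b_i/K_i) = 10.9/538 + 2.58/72.9 + 5.83/2.82 + 2.48/1.03e-06 = 2.408e+06 d.
q = Δh / Σ(b_i/K_i) = 6.82 / 2.408e+06 = 2.832e-06 m/day.
In each layer the seepage velocity is v_i = q/n_i, so the layer transit time is t_i = b_i·n_i / q:
  layer 1 (clean gravel): t_1 = 10.9 × 0.22 / 2.832e-06 = 8.466e+05 d
  layer 2 (karst limestone): t_2 = 2.58 × 0.14 / 2.832e-06 = 1.275e+05 d
  layer 3 (weathered basalt): t_3 = 5.83 × 0.13 / 2.832e-06 = 2.676e+05 d
  layer 4 (clay): t_4 = 2.48 × 0.04 / 2.832e-06 = 35022 d
Total t = Σ t_i = 1.277e+06 days = 3495 years.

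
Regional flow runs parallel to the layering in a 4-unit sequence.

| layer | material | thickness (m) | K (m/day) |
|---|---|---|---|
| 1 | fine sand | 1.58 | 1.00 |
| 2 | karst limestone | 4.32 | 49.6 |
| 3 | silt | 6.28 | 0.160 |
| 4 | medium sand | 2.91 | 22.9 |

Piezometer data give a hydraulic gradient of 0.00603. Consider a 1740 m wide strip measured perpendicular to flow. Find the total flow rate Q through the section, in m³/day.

Flow is parallel to layering, so each bed carries its own Darcy discharge and the transmissivities add.
Σ(K_i·b_i) = 1.00×1.58 + 49.6×4.32 + 0.160×6.28 + 22.9×2.91 = 283.5 m²/day.
Hydraulic gradient i = 0.00603.
Q = Σ(K_i·b_i) · W · i = 283.5 × 1740 × 0.006030 = 2974 m³/day.

2970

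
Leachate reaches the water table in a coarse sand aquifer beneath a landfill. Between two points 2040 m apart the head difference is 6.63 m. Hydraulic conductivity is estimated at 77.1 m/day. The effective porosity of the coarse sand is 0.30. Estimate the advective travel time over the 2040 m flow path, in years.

6.69

Hydraulic gradient i = Δh / L = 6.63 / 2040 = 0.003250.
Darcy flux q = K · i = 77.10 × 0.003250 = 0.2506 m/day.
Seepage velocity v = q / n_e = 0.2506 / 0.30 = 0.8353 m/day.
Travel time t = L / v = 2040 / 0.8353 = 2442 days = 6.687 years.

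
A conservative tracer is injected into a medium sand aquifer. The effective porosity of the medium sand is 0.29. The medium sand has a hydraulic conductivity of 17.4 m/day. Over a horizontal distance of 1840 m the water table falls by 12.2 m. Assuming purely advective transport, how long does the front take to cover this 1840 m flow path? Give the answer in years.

12.7

Hydraulic gradient i = Δh / L = 12.2 / 1840 = 0.006630.
Darcy flux q = K · i = 17.40 × 0.006630 = 0.1154 m/day.
Seepage velocity v = q / n_e = 0.1154 / 0.29 = 0.3978 m/day.
Travel time t = L / v = 1840 / 0.3978 = 4625 days = 12.66 years.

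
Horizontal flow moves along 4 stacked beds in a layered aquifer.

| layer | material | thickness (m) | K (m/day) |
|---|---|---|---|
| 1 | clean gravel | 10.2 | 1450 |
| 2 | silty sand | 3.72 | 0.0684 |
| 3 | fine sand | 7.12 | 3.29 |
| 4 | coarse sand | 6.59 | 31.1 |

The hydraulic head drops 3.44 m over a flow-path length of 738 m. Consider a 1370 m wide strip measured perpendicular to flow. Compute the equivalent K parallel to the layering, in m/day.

Flow is parallel to layering, so each bed carries its own Darcy discharge and the transmissivities add.
Σ(K_i·b_i) = 1450×10.2 + 0.0684×3.72 + 3.29×7.12 + 31.1×6.59 = 15019 m²/day.
Total thickness b = 27.63 m, so K_eq = Σ(K_i·b_i)/b = 543.6 m/day.

544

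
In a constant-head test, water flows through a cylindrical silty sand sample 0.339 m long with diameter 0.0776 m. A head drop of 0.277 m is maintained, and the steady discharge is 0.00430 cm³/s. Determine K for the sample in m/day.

Cross-sectional area A = π·(d/2)² = π × (0.0776/2)² = 0.004729 m².
Convert discharge: 0.00430 cm³/s = 4.300e-09 m³/s.
Darcy's law rearranged: K = Q·L / (A·Δh) = 4.300e-09 × 0.339 / (0.004729 × 0.277) = 1.113e-06 m/s = 0.09614 m/day.

0.0961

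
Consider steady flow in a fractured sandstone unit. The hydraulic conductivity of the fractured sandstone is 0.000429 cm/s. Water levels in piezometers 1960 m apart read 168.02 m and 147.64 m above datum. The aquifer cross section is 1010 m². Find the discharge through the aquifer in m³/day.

3.89

Convert K: 0.000429 cm/s × 864 = 0.3707 m/day.
Hydraulic gradient i = (168.02 − 147.64) / 1960 = 20.38 / 1960 = 0.01040.
Darcy's law: Q = K · A · i = 0.3707 × 1010 × 0.01040 = 3.893 m³/day.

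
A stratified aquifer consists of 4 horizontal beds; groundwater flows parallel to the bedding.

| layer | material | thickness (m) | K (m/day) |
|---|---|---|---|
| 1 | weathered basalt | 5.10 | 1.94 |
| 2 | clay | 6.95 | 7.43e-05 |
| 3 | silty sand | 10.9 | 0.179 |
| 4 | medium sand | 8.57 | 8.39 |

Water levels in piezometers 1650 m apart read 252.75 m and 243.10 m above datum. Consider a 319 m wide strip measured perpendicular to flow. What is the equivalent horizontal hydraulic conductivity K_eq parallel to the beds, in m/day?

Flow is parallel to layering, so each bed carries its own Darcy discharge and the transmissivities add.
Σ(K_i·b_i) = 1.94×5.10 + 7.43e-05×6.95 + 0.179×10.9 + 8.39×8.57 = 83.75 m²/day.
Total thickness b = 31.52 m, so K_eq = Σ(K_i·b_i)/b = 2.657 m/day.

2.66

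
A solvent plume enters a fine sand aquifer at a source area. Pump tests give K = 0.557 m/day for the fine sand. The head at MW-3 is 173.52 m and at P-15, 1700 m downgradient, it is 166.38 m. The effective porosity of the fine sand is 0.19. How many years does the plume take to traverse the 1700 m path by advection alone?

378

Hydraulic gradient i = (173.52 − 166.38) / 1700 = 7.14 / 1700 = 0.004200.
Darcy flux q = K · i = 0.5570 × 0.004200 = 0.002339 m/day.
Seepage velocity v = q / n_e = 0.002339 / 0.19 = 0.01231 m/day.
Travel time t = L / v = 1700 / 0.01231 = 1.381e+05 days = 378.0 years.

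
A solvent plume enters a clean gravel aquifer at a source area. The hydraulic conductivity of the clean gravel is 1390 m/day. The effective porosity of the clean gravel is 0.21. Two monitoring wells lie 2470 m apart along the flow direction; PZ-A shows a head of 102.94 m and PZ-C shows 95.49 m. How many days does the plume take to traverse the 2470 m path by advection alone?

Hydraulic gradient i = (102.94 − 95.49) / 2470 = 7.45 / 2470 = 0.003016.
Darcy flux q = K · i = 1390 × 0.003016 = 4.193 m/day.
Seepage velocity v = q / n_e = 4.193 / 0.21 = 19.96 m/day.
Travel time t = L / v = 2470 / 19.96 = 123.7 days.

124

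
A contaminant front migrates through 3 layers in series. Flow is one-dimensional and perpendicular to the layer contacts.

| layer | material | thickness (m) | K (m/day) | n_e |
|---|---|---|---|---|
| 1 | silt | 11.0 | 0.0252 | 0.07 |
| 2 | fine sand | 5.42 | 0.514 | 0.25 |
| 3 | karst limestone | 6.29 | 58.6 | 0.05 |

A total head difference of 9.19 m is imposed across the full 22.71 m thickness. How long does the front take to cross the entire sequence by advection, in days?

119

With flow normal to the layers, continuity requires the same specific discharge q through every layer.
Σ(b_i/K_i) = 11.0/0.0252 + 5.42/0.514 + 6.29/58.6 = 447.2 d.
q = Δh / Σ(b_i/K_i) = 9.19 / 447.2 = 0.02055 m/day.
In each layer the seepage velocity is v_i = q/n_i, so the layer transit time is t_i = b_i·n_i / q:
  layer 1 (silt): t_1 = 11.0 × 0.07 / 0.02055 = 37.47 d
  layer 2 (fine sand): t_2 = 5.42 × 0.25 / 0.02055 = 65.93 d
  layer 3 (karst limestone): t_3 = 6.29 × 0.05 / 0.02055 = 15.30 d
Total t = Σ t_i = 118.7 days.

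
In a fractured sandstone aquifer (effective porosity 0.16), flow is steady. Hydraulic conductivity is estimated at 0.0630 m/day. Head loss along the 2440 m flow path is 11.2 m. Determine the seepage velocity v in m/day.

0.00181

Hydraulic gradient i = Δh / L = 11.2 / 2440 = 0.004590.
Darcy flux q = K · i = 0.06300 × 0.004590 = 0.0002892 m/day.
Seepage velocity v = q / n_e = 0.0002892 / 0.16 = 0.001807 m/day.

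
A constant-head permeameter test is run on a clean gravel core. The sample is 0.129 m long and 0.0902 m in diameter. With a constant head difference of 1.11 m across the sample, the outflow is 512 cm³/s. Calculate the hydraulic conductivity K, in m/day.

Cross-sectional area A = π·(d/2)² = π × (0.0902/2)² = 0.006390 m².
Convert discharge: 512 cm³/s = 0.0005120 m³/s.
Darcy's law rearranged: K = Q·L / (A·Δh) = 0.0005120 × 0.129 / (0.006390 × 1.11) = 0.009312 m/s = 804.5 m/day.

805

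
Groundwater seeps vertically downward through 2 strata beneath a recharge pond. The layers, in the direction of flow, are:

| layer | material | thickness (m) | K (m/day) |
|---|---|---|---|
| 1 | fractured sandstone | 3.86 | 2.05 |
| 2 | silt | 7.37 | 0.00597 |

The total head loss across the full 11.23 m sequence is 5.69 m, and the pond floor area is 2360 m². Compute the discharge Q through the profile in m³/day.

Flow is perpendicular to layering, so the layers act in series and the equivalent K is the thickness-weighted harmonic mean.
Total thickness L = 3.86 + 7.37 = 11.23 m.
Σ(b_i/K_i) = 3.86/2.05 + 7.37/0.00597 = 1236 d.
K_eq = L / Σ(b_i/K_i) = 11.23 / 1236 = 0.009083 m/day.
Q = K_eq · A · (Δh/L) = 0.009083 × 2360 × (5.69/11.23) = 10.86 m³/day.

10.9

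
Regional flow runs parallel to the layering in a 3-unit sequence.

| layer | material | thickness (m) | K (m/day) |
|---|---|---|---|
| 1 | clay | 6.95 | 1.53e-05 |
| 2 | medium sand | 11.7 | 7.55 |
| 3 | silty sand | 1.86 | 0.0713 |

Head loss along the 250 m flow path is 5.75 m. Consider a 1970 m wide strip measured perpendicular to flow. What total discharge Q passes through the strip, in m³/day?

4010

Flow is parallel to layering, so each bed carries its own Darcy discharge and the transmissivities add.
Σ(K_i·b_i) = 1.53e-05×6.95 + 7.55×11.7 + 0.0713×1.86 = 88.47 m²/day.
Hydraulic gradient i = Δh / L = 5.75 / 250 = 0.02300.
Q = Σ(K_i·b_i) · W · i = 88.47 × 1970 × 0.02300 = 4008 m³/day.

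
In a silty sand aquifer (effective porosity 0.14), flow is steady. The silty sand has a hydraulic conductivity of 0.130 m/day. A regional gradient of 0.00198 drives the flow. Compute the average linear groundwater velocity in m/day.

Hydraulic gradient i = 0.00198.
Darcy flux q = K · i = 0.1300 × 0.001980 = 0.0002574 m/day.
Seepage velocity v = q / n_e = 0.0002574 / 0.14 = 0.001839 m/day.

0.00184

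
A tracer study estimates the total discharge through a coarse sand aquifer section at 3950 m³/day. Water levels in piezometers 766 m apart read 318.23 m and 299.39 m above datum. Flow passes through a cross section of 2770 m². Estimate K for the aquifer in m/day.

58.0

Hydraulic gradient i = (318.23 − 299.39) / 766 = 18.84 / 766 = 0.02460.
From Q = K·A·i, K = Q / (A·i) = 3950 / (2770 × 0.02460) = 57.98 m/day.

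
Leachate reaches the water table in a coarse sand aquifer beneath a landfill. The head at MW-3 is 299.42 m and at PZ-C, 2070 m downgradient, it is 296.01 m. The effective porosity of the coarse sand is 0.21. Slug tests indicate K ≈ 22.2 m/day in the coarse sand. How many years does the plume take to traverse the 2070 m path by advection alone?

32.5

Hydraulic gradient i = (299.42 − 296.01) / 2070 = 3.41 / 2070 = 0.001647.
Darcy flux q = K · i = 22.20 × 0.001647 = 0.03657 m/day.
Seepage velocity v = q / n_e = 0.03657 / 0.21 = 0.1741 m/day.
Travel time t = L / v = 2070 / 0.1741 = 11886 days = 32.54 years.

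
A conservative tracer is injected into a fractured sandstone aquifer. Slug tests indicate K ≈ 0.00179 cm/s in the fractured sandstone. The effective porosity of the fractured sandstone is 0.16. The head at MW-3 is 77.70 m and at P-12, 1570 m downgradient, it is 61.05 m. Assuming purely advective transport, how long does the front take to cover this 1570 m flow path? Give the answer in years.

41.9

Convert K: 0.00179 cm/s × 864 = 1.547 m/day.
Hydraulic gradient i = (77.70 − 61.05) / 1570 = 16.65 / 1570 = 0.01061.
Darcy flux q = K · i = 1.547 × 0.01061 = 0.01640 m/day.
Seepage velocity v = q / n_e = 0.01640 / 0.16 = 0.1025 m/day.
Travel time t = L / v = 1570 / 0.1025 = 15316 days = 41.93 years.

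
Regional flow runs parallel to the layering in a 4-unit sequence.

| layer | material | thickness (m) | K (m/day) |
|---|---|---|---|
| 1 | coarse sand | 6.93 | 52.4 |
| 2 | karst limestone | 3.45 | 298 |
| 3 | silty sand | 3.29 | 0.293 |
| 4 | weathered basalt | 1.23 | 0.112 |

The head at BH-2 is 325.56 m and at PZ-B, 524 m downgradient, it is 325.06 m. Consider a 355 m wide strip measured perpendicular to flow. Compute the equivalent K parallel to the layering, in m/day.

93.4

Flow is parallel to layering, so each bed carries its own Darcy discharge and the transmissivities add.
Σ(K_i·b_i) = 52.4×6.93 + 298×3.45 + 0.293×3.29 + 0.112×1.23 = 1392 m²/day.
Total thickness b = 14.90 m, so K_eq = Σ(K_i·b_i)/b = 93.45 m/day.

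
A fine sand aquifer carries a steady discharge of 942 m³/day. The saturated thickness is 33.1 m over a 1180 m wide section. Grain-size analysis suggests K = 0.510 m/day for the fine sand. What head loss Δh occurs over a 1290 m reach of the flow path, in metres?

61.0

Cross-sectional area A = 1180 × 33.1 = 39058 m².
From Q = K·A·i, i = Q / (K·A) = 942 / (0.5100 × 39058) = 0.04729.
Head loss Δh = i · L = 0.04729 × 1290 = 61.00 m.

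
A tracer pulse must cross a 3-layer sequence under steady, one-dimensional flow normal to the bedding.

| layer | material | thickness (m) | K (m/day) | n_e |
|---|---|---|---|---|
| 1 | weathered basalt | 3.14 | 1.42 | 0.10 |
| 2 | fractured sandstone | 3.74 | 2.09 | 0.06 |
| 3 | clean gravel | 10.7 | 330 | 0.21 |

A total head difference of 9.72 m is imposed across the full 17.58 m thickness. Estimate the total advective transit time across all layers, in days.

1.16

With flow normal to the layers, continuity requires the same specific discharge q through every layer.
Σ(b_i/K_i) = 3.14/1.42 + 3.74/2.09 + 10.7/330 = 4.033 d.
q = Δh / Σ(b_i/K_i) = 9.72 / 4.033 = 2.410 m/day.
In each layer the seepage velocity is v_i = q/n_i, so the layer transit time is t_i = b_i·n_i / q:
  layer 1 (weathered basalt): t_1 = 3.14 × 0.10 / 2.410 = 0.1303 d
  layer 2 (fractured sandstone): t_2 = 3.74 × 0.06 / 2.410 = 0.09311 d
  layer 3 (clean gravel): t_3 = 10.7 × 0.21 / 2.410 = 0.9324 d
Total t = Σ t_i = 1.156 days.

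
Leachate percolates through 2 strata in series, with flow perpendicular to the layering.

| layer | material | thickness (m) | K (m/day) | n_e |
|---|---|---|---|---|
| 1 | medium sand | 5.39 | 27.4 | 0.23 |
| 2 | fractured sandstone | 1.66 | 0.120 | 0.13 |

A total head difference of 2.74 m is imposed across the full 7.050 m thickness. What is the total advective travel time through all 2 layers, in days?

With flow normal to the layers, continuity requires the same specific discharge q through every layer.
Σ(b_i/K_i) = 5.39/27.4 + 1.66/0.120 = 14.03 d.
q = Δh / Σ(b_i/K_i) = 2.74 / 14.03 = 0.1953 m/day.
In each layer the seepage velocity is v_i = q/n_i, so the layer transit time is t_i = b_i·n_i / q:
  layer 1 (medium sand): t_1 = 5.39 × 0.23 / 0.1953 = 6.348 d
  layer 2 (fractured sandstone): t_2 = 1.66 × 0.13 / 0.1953 = 1.105 d
Total t = Σ t_i = 7.453 days.

7.45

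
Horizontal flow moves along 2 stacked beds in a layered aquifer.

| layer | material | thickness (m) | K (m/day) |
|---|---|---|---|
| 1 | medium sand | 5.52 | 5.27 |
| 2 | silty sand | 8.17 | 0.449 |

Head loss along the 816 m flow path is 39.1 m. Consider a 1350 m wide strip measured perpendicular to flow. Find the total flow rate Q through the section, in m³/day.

2120

Flow is parallel to layering, so each bed carries its own Darcy discharge and the transmissivities add.
Σ(K_i·b_i) = 5.27×5.52 + 0.449×8.17 = 32.76 m²/day.
Hydraulic gradient i = Δh / L = 39.1 / 816 = 0.04792.
Q = Σ(K_i·b_i) · W · i = 32.76 × 1350 × 0.04792 = 2119 m³/day.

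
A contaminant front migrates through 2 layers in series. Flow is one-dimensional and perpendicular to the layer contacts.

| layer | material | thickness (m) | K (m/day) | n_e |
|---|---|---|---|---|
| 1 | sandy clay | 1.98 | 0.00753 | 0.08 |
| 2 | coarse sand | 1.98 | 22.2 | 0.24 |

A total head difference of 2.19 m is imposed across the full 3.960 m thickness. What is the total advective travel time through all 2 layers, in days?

With flow normal to the layers, continuity requires the same specific discharge q through every layer.
Σ(b_i/K_i) = 1.98/0.00753 + 1.98/22.2 = 263.0 d.
q = Δh / Σ(b_i/K_i) = 2.19 / 263.0 = 0.008326 m/day.
In each layer the seepage velocity is v_i = q/n_i, so the layer transit time is t_i = b_i·n_i / q:
  layer 1 (sandy clay): t_1 = 1.98 × 0.08 / 0.008326 = 19.03 d
  layer 2 (coarse sand): t_2 = 1.98 × 0.24 / 0.008326 = 57.08 d
Total t = Σ t_i = 76.10 days.

76.1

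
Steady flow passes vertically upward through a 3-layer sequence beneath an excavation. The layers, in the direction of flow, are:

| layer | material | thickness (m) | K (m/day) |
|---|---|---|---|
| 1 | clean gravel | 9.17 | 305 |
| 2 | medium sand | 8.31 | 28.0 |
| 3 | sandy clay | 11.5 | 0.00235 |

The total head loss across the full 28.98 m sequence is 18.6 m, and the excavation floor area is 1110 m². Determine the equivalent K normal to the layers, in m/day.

Flow is perpendicular to layering, so the layers act in series and the equivalent K is the thickness-weighted harmonic mean.
Total thickness L = 9.17 + 8.31 + 11.5 = 28.98 m.
Σ(b_i/K_i) = 9.17/305 + 8.31/28.0 + 11.5/0.00235 = 4894 d.
K_eq = L / Σ(b_i/K_i) = 28.98 / 4894 = 0.005922 m/day.

0.00592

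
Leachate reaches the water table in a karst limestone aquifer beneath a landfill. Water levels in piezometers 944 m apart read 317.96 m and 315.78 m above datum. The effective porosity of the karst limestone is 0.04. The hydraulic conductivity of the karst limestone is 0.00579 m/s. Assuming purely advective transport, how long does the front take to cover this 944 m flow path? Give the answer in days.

Convert K: 0.00579 m/s × 86400 = 500.3 m/day.
Hydraulic gradient i = (317.96 − 315.78) / 944 = 2.18 / 944 = 0.002309.
Darcy flux q = K · i = 500.3 × 0.002309 = 1.155 m/day.
Seepage velocity v = q / n_e = 1.155 / 0.04 = 28.88 m/day.
Travel time t = L / v = 944 / 28.88 = 32.69 days.

32.7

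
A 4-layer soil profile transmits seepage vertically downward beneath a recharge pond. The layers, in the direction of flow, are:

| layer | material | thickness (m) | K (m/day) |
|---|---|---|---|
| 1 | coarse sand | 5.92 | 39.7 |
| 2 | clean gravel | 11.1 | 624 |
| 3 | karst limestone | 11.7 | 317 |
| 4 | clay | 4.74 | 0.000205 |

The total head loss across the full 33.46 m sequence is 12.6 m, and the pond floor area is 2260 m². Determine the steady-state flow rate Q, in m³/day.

Flow is perpendicular to layering, so the layers act in series and the equivalent K is the thickness-weighted harmonic mean.
Total thickness L = 5.92 + 11.1 + 11.7 + 4.74 = 33.46 m.
Σ(b_i/K_i) = 5.92/39.7 + 11.1/624 + 11.7/317 + 4.74/0.000205 = 23122 d.
K_eq = L / Σ(b_i/K_i) = 33.46 / 23122 = 0.001447 m/day.
Q = K_eq · A · (Δh/L) = 0.001447 × 2260 × (12.6/33.46) = 1.232 m³/day.

1.23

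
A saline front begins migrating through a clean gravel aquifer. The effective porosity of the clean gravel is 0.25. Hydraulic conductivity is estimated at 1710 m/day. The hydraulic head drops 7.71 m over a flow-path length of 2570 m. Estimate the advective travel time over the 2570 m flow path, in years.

0.343

Hydraulic gradient i = Δh / L = 7.71 / 2570 = 0.003000.
Darcy flux q = K · i = 1710 × 0.003000 = 5.130 m/day.
Seepage velocity v = q / n_e = 5.130 / 0.25 = 20.52 m/day.
Travel time t = L / v = 2570 / 20.52 = 125.2 days = 0.3429 years.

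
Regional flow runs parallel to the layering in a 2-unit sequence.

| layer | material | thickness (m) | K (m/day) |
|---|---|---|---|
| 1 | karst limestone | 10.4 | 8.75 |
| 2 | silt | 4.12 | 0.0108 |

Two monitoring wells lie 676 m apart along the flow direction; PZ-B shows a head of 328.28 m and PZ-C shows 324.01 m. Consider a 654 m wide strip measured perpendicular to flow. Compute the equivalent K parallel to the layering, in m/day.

6.27

Flow is parallel to layering, so each bed carries its own Darcy discharge and the transmissivities add.
Σ(K_i·b_i) = 8.75×10.4 + 0.0108×4.12 = 91.04 m²/day.
Total thickness b = 14.52 m, so K_eq = Σ(K_i·b_i)/b = 6.270 m/day.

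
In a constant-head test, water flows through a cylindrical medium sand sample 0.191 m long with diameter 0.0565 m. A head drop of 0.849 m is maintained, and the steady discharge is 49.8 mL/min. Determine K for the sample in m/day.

6.43

Cross-sectional area A = π·(d/2)² = π × (0.0565/2)² = 0.002507 m².
Convert discharge: 49.8 mL/min = 8.300e-07 m³/s.
Darcy's law rearranged: K = Q·L / (A·Δh) = 8.300e-07 × 0.191 / (0.002507 × 0.849) = 7.448e-05 m/s = 6.435 m/day.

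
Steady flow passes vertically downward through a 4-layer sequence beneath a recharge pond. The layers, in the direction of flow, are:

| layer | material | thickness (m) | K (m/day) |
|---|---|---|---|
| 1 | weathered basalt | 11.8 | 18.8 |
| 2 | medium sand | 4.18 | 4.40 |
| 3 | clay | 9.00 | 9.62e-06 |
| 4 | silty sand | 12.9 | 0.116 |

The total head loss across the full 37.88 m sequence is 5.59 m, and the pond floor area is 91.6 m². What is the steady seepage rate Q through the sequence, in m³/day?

0.000547

Flow is perpendicular to layering, so the layers act in series and the equivalent K is the thickness-weighted harmonic mean.
Total thickness L = 11.8 + 4.18 + 9.00 + 12.9 = 37.88 m.
Σ(b_i/K_i) = 11.8/18.8 + 4.18/4.40 + 9.00/9.62e-06 + 12.9/0.116 = 9.357e+05 d.
K_eq = L / Σ(b_i/K_i) = 37.88 / 9.357e+05 = 4.048e-05 m/day.
Q = K_eq · A · (Δh/L) = 4.048e-05 × 91.6 × (5.59/37.88) = 0.0005473 m³/day.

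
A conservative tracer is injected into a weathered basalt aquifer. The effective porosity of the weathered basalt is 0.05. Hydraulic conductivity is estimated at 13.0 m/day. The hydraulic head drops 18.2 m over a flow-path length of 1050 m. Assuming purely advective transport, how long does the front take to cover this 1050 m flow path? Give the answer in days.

233

Hydraulic gradient i = Δh / L = 18.2 / 1050 = 0.01733.
Darcy flux q = K · i = 13.00 × 0.01733 = 0.2253 m/day.
Seepage velocity v = q / n_e = 0.2253 / 0.05 = 4.507 m/day.
Travel time t = L / v = 1050 / 4.507 = 233.0 days.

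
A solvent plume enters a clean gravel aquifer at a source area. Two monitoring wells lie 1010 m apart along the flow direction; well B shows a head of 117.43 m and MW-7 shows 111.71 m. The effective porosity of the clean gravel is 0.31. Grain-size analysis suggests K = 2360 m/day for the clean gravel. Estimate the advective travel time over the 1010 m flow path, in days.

23.4

Hydraulic gradient i = (117.43 − 111.71) / 1010 = 5.72 / 1010 = 0.005663.
Darcy flux q = K · i = 2360 × 0.005663 = 13.37 m/day.
Seepage velocity v = q / n_e = 13.37 / 0.31 = 43.11 m/day.
Travel time t = L / v = 1010 / 43.11 = 23.43 days.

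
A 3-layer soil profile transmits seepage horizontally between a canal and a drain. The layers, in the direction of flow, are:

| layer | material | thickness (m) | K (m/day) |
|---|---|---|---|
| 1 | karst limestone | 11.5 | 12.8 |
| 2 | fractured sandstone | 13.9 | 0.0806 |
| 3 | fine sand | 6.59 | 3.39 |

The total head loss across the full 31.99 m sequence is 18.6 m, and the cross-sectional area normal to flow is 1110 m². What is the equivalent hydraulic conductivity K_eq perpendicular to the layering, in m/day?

0.182

Flow is perpendicular to layering, so the layers act in series and the equivalent K is the thickness-weighted harmonic mean.
Total thickness L = 11.5 + 13.9 + 6.59 = 31.99 m.
Σ(b_i/K_i) = 11.5/12.8 + 13.9/0.0806 + 6.59/3.39 = 175.3 d.
K_eq = L / Σ(b_i/K_i) = 31.99 / 175.3 = 0.1825 m/day.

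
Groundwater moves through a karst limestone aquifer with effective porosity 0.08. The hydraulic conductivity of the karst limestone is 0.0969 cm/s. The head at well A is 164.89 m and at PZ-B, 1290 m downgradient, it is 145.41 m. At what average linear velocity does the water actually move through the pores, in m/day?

15.8

Convert K: 0.0969 cm/s × 864 = 83.72 m/day.
Hydraulic gradient i = (164.89 − 145.41) / 1290 = 19.48 / 1290 = 0.01510.
Darcy flux q = K · i = 83.72 × 0.01510 = 1.264 m/day.
Seepage velocity v = q / n_e = 1.264 / 0.08 = 15.80 m/day.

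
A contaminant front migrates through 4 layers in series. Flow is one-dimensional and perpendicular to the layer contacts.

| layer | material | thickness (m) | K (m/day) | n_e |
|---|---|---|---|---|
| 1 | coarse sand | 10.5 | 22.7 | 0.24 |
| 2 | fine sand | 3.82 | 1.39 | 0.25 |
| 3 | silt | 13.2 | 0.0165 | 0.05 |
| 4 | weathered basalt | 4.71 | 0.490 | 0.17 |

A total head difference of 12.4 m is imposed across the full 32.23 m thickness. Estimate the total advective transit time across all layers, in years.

With flow normal to the layers, continuity requires the same specific discharge q through every layer.
Σ(b_i/K_i) = 10.5/22.7 + 3.82/1.39 + 13.2/0.0165 + 4.71/0.490 = 812.8 d.
q = Δh / Σ(b_i/K_i) = 12.4 / 812.8 = 0.01526 m/day.
In each layer the seepage velocity is v_i = q/n_i, so the layer transit time is t_i = b_i·n_i / q:
  layer 1 (coarse sand): t_1 = 10.5 × 0.24 / 0.01526 = 165.2 d
  layer 2 (fine sand): t_2 = 3.82 × 0.25 / 0.01526 = 62.60 d
  layer 3 (silt): t_3 = 13.2 × 0.05 / 0.01526 = 43.26 d
  layer 4 (weathered basalt): t_4 = 4.71 × 0.17 / 0.01526 = 52.49 d
Total t = Σ t_i = 323.5 days = 0.8858 years.

0.886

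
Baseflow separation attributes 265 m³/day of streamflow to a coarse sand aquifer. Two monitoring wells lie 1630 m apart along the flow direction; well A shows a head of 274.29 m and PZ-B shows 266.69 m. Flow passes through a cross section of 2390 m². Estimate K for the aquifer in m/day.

23.8

Hydraulic gradient i = (274.29 − 266.69) / 1630 = 7.6 / 1630 = 0.004663.
From Q = K·A·i, K = Q / (A·i) = 265 / (2390 × 0.004663) = 23.78 m/day.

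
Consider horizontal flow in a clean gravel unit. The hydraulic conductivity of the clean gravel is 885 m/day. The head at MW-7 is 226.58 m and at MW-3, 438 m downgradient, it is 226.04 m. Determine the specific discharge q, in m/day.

Hydraulic gradient i = (226.58 − 226.04) / 438 = 0.54 / 438 = 0.001233.
Specific discharge q = K · i = 885.0 × 0.001233 = 1.091 m/day.

1.09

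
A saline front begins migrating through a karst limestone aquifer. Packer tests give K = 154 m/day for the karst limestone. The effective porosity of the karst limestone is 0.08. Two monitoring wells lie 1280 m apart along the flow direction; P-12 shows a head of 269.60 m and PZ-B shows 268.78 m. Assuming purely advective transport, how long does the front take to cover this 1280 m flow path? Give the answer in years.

Hydraulic gradient i = (269.60 − 268.78) / 1280 = 0.82 / 1280 = 0.0006406.
Darcy flux q = K · i = 154.0 × 0.0006406 = 0.09866 m/day.
Seepage velocity v = q / n_e = 0.09866 / 0.08 = 1.233 m/day.
Travel time t = L / v = 1280 / 1.233 = 1038 days = 2.842 years.

2.84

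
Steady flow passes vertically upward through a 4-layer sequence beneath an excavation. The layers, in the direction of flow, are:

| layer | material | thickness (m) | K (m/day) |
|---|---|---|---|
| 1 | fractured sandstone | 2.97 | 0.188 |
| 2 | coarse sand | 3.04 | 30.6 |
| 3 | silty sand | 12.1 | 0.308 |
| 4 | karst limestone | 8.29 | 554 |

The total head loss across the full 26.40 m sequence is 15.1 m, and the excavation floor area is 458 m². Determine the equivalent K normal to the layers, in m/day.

0.478

Flow is perpendicular to layering, so the layers act in series and the equivalent K is the thickness-weighted harmonic mean.
Total thickness L = 2.97 + 3.04 + 12.1 + 8.29 = 26.40 m.
Σ(b_i/K_i) = 2.97/0.188 + 3.04/30.6 + 12.1/0.308 + 8.29/554 = 55.20 d.
K_eq = L / Σ(b_i/K_i) = 26.40 / 55.20 = 0.4783 m/day.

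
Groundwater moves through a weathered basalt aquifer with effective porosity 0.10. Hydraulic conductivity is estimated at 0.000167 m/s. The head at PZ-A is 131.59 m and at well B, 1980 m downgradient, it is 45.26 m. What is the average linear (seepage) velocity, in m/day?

Convert K: 0.000167 m/s × 86400 = 14.43 m/day.
Hydraulic gradient i = (131.59 − 45.26) / 1980 = 86.33 / 1980 = 0.04360.
Darcy flux q = K · i = 14.43 × 0.04360 = 0.6291 m/day.
Seepage velocity v = q / n_e = 0.6291 / 0.10 = 6.291 m/day.

6.29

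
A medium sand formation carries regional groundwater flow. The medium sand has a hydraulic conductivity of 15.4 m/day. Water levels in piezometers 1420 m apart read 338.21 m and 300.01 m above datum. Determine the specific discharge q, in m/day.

0.414

Hydraulic gradient i = (338.21 − 300.01) / 1420 = 38.2 / 1420 = 0.02690.
Specific discharge q = K · i = 15.40 × 0.02690 = 0.4143 m/day.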